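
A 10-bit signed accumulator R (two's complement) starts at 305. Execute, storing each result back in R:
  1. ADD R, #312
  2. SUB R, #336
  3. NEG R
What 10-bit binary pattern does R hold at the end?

1011100111

Start: R = 305 = 0100110001.
R = 305 + 312 = 617; wraps to -407 = 1001101001
R = -407 − 336 = -743; wraps to 281 = 0100011001
R = −(281) = -281 = 1011100111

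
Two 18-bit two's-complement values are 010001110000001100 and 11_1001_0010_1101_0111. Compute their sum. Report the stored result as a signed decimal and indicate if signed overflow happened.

010001110000001100 = 72716 (signed)
11_1001_0010_1101_0111 → 111001001011010111 = -27945 (signed)
  010001110000001100
+ 111001001011010111
= 001010111011100011  (discard carry-out 1)
Result 001010111011100011: MSB = 0 → value 44771.
Addends have opposite signs, so signed overflow cannot occur.

44771; no overflow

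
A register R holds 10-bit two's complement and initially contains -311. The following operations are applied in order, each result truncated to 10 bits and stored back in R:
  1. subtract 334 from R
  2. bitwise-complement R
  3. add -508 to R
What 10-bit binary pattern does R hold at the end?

0010001000

Start: R = -311 = 1011001001.
R = -311 − 334 = -645; wraps to 379 = 0101111011
R = NOT 0101111011 = 1010000100 = -380
R = -380 + (-508) = -888; wraps to 136 = 0010001000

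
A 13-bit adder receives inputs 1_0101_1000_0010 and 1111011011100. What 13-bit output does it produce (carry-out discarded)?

  1010110000010
+ 1111011011100
= 1010001011110  (discard carry-out 1)

1010001011110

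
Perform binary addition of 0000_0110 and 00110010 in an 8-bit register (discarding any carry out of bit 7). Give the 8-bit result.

  00000110
+ 00110010
= 00111000

00111000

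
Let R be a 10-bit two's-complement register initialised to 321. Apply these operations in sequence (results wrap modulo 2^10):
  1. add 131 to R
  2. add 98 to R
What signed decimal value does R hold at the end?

-474

Start: R = 321 = 0101000001.
R = 321 + 131 = 452 = 0111000100
R = 452 + 98 = 550; wraps to -474 = 1000100110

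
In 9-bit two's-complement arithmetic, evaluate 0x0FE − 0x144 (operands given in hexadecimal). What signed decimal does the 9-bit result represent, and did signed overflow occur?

-70; overflow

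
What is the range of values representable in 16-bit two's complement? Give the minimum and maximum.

Minimum: −2^15 = -32768.
Maximum: 2^15 − 1 = 32767.

min = -32768, max = 32767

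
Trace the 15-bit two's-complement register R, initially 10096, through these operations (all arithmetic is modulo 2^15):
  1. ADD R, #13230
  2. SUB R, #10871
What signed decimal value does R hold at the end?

12455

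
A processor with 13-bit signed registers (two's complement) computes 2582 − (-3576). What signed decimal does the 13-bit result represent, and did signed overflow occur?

-2034; overflow

2582 → 0101000010110
-3576 → 1001000001000
Subtract via negate-and-add: invert 1001000001000 + 1 = 0110111111000 (i.e. 3576).
  0101000010110
+ 0110111111000
= 1100000001110
Result 1100000001110: MSB = 1 → 6158 − 8192 = -2034.
Both addends (after negating the subtrahend) are non-negative but the stored result is negative: signed overflow. The true value 2582 − (-3576) = 6158 lies outside [-4096, 4095].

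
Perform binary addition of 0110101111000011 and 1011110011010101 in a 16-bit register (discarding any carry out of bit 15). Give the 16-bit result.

0010100010011000

  0110101111000011
+ 1011110011010101
= 0010100010011000  (discard carry-out 1)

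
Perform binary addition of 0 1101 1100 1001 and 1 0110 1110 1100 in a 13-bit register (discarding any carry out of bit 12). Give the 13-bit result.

0010010110101

  0110111001001
+ 1011011101100
= 0010010110101  (discard carry-out 1)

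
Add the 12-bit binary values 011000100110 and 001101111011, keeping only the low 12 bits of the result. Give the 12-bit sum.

100110100001

  011000100110
+ 001101111011
= 100110100001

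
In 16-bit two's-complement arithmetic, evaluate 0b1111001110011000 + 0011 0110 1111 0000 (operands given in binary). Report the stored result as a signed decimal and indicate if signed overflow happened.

10888; no overflow

0b1111001110011000 → 1111001110011000 = -3176 (signed)
0011 0110 1111 0000 → 0011011011110000 = 14064 (signed)
  1111001110011000
+ 0011011011110000
= 0010101010001000  (discard carry-out 1)
Result 0010101010001000: MSB = 0 → value 10888.
Addends have opposite signs, so signed overflow cannot occur.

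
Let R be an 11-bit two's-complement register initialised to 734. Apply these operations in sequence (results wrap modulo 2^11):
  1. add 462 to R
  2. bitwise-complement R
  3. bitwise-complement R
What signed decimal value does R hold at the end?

Start: R = 734 = 01011011110.
R = 734 + 462 = 1196; wraps to -852 = 10010101100
R = NOT 10010101100 = 01101010011 = 851
R = NOT 01101010011 = 10010101100 = -852

-852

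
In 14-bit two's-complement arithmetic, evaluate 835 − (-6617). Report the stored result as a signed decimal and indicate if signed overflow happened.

835 → 00001101000011
-6617 → 10011000100111
Subtract via negate-and-add: invert 10011000100111 + 1 = 01100111011001 (i.e. 6617).
  00001101000011
+ 01100111011001
= 01110100011100
Result 01110100011100: MSB = 0 → value 7452.
Both addends (after negating the subtrahend) are non-negative and so is the stored result: no signed overflow.

7452; no overflow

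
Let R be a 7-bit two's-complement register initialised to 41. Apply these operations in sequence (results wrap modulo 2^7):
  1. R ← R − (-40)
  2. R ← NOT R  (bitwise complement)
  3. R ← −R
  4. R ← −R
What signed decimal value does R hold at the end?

46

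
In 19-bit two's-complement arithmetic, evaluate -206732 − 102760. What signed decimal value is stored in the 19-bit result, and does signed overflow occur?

-206732 → 1001101100001110100
102760 → 0011001000101101000
Subtract via negate-and-add: invert 0011001000101101000 + 1 = 1100110111010011000 (i.e. -102760).
  1001101100001110100
+ 1100110111010011000
= 0110100011100001100  (discard carry-out 1)
Result 0110100011100001100: MSB = 0 → value 214796.
Both addends (after negating the subtrahend) are negative but the stored result is non-negative: signed overflow. The true value -206732 − 102760 = -309492 lies outside [-262144, 262143].

214796; overflow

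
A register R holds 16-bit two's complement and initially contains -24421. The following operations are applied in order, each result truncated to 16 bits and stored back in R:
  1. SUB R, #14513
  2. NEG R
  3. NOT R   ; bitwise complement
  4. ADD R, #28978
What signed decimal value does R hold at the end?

-9957

Start: R = -24421 = 1010000010011011.
R = -24421 − 14513 = -38934; wraps to 26602 = 0110011111101010
R = −(26602) = -26602 = 1001100000010110
R = NOT 1001100000010110 = 0110011111101001 = 26601
R = 26601 + 28978 = 55579; wraps to -9957 = 1101100100011011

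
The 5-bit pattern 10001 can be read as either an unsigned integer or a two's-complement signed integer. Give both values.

Unsigned: 10001 = 17.
Signed: MSB=1 → 17 − 32 = -15.

unsigned = 17, signed = -15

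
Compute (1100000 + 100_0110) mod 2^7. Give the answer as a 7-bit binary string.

0100110

  1100000
+ 1000110
= 0100110  (discard carry-out 1)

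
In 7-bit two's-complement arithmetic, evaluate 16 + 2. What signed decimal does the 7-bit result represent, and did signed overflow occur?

16 → 0010000
2 → 0000010
  0010000
+ 0000010
= 0010010
Result 0010010: MSB = 0 → value 18.
Both addends are non-negative and so is the stored result: no signed overflow.

18; no overflow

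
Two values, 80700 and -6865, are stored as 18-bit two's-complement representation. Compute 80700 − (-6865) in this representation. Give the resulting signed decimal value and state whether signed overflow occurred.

87565; no overflow

80700 → 010011101100111100
-6865 → 111110010100101111
Subtract via negate-and-add: invert 111110010100101111 + 1 = 000001101011010001 (i.e. 6865).
  010011101100111100
+ 000001101011010001
= 010101011000001101
Result 010101011000001101: MSB = 0 → value 87565.
Both addends (after negating the subtrahend) are non-negative and so is the stored result: no signed overflow.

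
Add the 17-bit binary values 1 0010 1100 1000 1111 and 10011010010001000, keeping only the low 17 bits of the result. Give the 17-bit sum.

  10010110010001111
+ 10011010010001000
= 00110000100010111  (discard carry-out 1)

00110000100010111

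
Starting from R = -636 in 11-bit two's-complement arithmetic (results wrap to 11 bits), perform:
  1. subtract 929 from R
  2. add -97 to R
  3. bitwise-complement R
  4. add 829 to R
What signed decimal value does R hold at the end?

442

Start: R = -636 = 10110000100.
R = -636 − 929 = -1565; wraps to 483 = 00111100011
R = 483 + (-97) = 386 = 00110000010
R = NOT 00110000010 = 11001111101 = -387
R = -387 + 829 = 442 = 00110111010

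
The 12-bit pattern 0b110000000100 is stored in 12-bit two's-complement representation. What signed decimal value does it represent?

-1020

MSB is 1, so the value is negative.
Unsigned reading: 3076. Subtract 2^12 = 4096: 3076 − 4096 = -1020.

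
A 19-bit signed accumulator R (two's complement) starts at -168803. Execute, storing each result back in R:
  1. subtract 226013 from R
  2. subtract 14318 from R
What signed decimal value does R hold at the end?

Start: R = -168803 = 1010110110010011101.
R = -168803 − 226013 = -394816; wraps to 129472 = 0011111100111000000
R = 129472 − 14318 = 115154 = 0011100000111010010

115154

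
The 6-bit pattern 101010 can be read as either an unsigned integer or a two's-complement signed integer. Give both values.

Unsigned: 101010 = 42.
Signed: MSB=1 → 42 − 64 = -22.

unsigned = 42, signed = -22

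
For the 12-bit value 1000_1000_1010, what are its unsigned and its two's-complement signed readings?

unsigned = 2186, signed = -1910

Unsigned: 100010001010 = 2186.
Signed: MSB=1 → 2186 − 4096 = -1910.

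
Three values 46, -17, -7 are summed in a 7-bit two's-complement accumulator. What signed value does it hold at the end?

22

46 + (-17) = 29 (0011101)
29 + (-7) = 22 (0010110)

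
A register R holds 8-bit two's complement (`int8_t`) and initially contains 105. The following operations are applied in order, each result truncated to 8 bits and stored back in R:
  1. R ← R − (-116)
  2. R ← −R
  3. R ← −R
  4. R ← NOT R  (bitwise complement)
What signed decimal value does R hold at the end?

Start: R = 105 = 01101001.
R = 105 − (-116) = 221; wraps to -35 = 11011101
R = −(-35) = 35 = 00100011
R = −(35) = -35 = 11011101
R = NOT 11011101 = 00100010 = 34

34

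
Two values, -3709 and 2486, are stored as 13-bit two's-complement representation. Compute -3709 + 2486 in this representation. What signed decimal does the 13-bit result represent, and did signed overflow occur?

-1223; no overflow

-3709 → 1000110000011
2486 → 0100110110110
  1000110000011
+ 0100110110110
= 1101100111001
Result 1101100111001: MSB = 1 → 6969 − 8192 = -1223.
Addends have opposite signs, so signed overflow cannot occur.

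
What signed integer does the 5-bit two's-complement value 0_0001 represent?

1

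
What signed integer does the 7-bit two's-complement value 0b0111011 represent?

MSB is 0, so the value is non-negative: 0111011 = 59.

59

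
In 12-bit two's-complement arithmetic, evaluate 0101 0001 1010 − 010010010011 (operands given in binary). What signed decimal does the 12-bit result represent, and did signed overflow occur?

0101 0001 1010 → 010100011010 = 1306 (signed)
010010010011 = 1171 (signed)
Subtract via negate-and-add: invert 010010010011 + 1 = 101101101101 (i.e. -1171).
  010100011010
+ 101101101101
= 000010000111  (discard carry-out 1)
Result 000010000111: MSB = 0 → value 135.
Addends (after negating the subtrahend) have opposite signs, so signed overflow cannot occur.

135; no overflow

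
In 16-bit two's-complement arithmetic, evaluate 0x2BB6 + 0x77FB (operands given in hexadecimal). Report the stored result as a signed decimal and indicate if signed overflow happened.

0x2BB6 = 0010101110110110 = 11190 (signed)
0x77FB = 0111011111111011 = 30715 (signed)
  0010101110110110
+ 0111011111111011
= 1010001110110001
Result 1010001110110001: MSB = 1 → 41905 − 65536 = -23631.
Both addends are non-negative but the stored result is negative: signed overflow. The true value 11190 + 30715 = 41905 lies outside [-32768, 32767].

-23631; overflow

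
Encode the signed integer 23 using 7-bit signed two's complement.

0010111

23 is non-negative, so write it directly in 7 bits: 0010111.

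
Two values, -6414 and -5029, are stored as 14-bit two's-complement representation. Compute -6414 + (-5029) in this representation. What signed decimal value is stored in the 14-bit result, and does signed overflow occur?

-6414 → 10011011110010
-5029 → 10110001011011
  10011011110010
+ 10110001011011
= 01001101001101  (discard carry-out 1)
Result 01001101001101: MSB = 0 → value 4941.
Both addends are negative but the stored result is non-negative: signed overflow. The true value -6414 + (-5029) = -11443 lies outside [-8192, 8191].

4941; overflow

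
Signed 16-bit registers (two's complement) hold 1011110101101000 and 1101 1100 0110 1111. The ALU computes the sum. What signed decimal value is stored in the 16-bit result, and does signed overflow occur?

-26153; no overflow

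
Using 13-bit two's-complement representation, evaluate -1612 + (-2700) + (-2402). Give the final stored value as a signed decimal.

1478

-1612 + (-2700) = -4312 → wraps to 3880 (0111100101000)
3880 + (-2402) = 1478 (0010111000110)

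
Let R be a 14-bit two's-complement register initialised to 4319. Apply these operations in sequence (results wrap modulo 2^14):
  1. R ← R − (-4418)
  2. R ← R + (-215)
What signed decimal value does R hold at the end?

Start: R = 4319 = 01000011011111.
R = 4319 − (-4418) = 8737; wraps to -7647 = 10001000100001
R = -7647 + (-215) = -7862 = 10000101001010

-7862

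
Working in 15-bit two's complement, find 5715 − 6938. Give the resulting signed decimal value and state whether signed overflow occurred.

-1223; no overflow

5715 → 001011001010011
6938 → 001101100011010
Subtract via negate-and-add: invert 001101100011010 + 1 = 110010011100110 (i.e. -6938).
  001011001010011
+ 110010011100110
= 111101100111001
Result 111101100111001: MSB = 1 → 31545 − 32768 = -1223.
Addends (after negating the subtrahend) have opposite signs, so signed overflow cannot occur.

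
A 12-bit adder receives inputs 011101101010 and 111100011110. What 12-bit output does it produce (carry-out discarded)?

011010001000

  011101101010
+ 111100011110
= 011010001000  (discard carry-out 1)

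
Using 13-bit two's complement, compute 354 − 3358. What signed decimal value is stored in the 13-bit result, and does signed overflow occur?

-3004; no overflow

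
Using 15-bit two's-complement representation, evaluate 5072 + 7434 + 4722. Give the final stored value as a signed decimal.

5072 + 7434 = 12506 (011000011011010)
12506 + 4722 = 17228 → wraps to -15540 (100001101001100)

-15540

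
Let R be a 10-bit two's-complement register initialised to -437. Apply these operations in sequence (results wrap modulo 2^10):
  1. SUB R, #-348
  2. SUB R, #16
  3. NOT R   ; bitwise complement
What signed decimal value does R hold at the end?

Start: R = -437 = 1001001011.
R = -437 − (-348) = -89 = 1110100111
R = -89 − 16 = -105 = 1110010111
R = NOT 1110010111 = 0001101000 = 104

104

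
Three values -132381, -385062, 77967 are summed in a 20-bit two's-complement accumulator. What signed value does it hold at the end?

-439476

-132381 + (-385062) = -517443 (10000001101010111101)
-517443 + 77967 = -439476 (10010100101101001100)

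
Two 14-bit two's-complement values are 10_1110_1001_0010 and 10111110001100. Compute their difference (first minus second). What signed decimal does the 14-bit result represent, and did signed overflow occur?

-250; no overflow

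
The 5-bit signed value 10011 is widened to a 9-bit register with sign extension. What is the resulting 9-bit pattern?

111110011

MSB of 10011 is 1; replicate it into the new high bits.
1111|10011 → 111110011 (still -13).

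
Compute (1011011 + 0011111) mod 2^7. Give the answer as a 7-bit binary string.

  1011011
+ 0011111
= 1111010

1111010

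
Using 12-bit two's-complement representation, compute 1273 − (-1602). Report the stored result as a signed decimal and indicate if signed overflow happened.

-1221; overflow

1273 → 010011111001
-1602 → 100110111110
Subtract via negate-and-add: invert 100110111110 + 1 = 011001000010 (i.e. 1602).
  010011111001
+ 011001000010
= 101100111011
Result 101100111011: MSB = 1 → 2875 − 4096 = -1221.
Both addends (after negating the subtrahend) are non-negative but the stored result is negative: signed overflow. The true value 1273 − (-1602) = 2875 lies outside [-2048, 2047].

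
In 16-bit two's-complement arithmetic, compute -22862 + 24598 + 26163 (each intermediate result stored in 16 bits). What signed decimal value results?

27899

-22862 + 24598 = 1736 (0000011011001000)
1736 + 26163 = 27899 (0110110011111011)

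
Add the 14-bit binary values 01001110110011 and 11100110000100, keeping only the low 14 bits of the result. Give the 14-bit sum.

  01001110110011
+ 11100110000100
= 00110100110111  (discard carry-out 1)

00110100110111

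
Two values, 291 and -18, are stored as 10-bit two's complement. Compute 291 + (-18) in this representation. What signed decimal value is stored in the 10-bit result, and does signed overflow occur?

273; no overflow

291 → 0100100011
-18 → 1111101110
  0100100011
+ 1111101110
= 0100010001  (discard carry-out 1)
Result 0100010001: MSB = 0 → value 273.
Addends have opposite signs, so signed overflow cannot occur.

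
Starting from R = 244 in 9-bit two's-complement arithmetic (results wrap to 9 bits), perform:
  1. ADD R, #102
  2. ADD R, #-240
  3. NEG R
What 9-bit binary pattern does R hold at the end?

Start: R = 244 = 011110100.
R = 244 + 102 = 346; wraps to -166 = 101011010
R = -166 + (-240) = -406; wraps to 106 = 001101010
R = −(106) = -106 = 110010110

110010110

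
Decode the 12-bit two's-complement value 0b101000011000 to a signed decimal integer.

MSB is 1, so the value is negative.
Invert: 010111100111. Add 1: 010111101000 = 1512. So the value is −1512.

-1512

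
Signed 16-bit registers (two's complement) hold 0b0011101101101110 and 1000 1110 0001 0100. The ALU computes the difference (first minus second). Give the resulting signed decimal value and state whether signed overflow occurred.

-21158; overflow

0b0011101101101110 → 0011101101101110 = 15214 (signed)
1000 1110 0001 0100 → 1000111000010100 = -29164 (signed)
Subtract via negate-and-add: invert 1000111000010100 + 1 = 0111000111101100 (i.e. 29164).
  0011101101101110
+ 0111000111101100
= 1010110101011010
Result 1010110101011010: MSB = 1 → 44378 − 65536 = -21158.
Both addends (after negating the subtrahend) are non-negative but the stored result is negative: signed overflow. The true value 15214 − (-29164) = 44378 lies outside [-32768, 32767].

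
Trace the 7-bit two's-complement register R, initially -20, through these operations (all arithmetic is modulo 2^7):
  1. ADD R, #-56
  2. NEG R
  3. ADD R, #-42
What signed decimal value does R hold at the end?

34

Start: R = -20 = 1101100.
R = -20 + (-56) = -76; wraps to 52 = 0110100
R = −(52) = -52 = 1001100
R = -52 + (-42) = -94; wraps to 34 = 0100010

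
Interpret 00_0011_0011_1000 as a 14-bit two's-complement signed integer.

824

MSB is 0, so the value is non-negative: 00001100111000 = 824.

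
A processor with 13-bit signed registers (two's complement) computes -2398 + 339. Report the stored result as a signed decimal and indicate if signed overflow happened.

-2059; no overflow

-2398 → 1011010100010
339 → 0000101010011
  1011010100010
+ 0000101010011
= 1011111110101
Result 1011111110101: MSB = 1 → 6133 − 8192 = -2059.
Addends have opposite signs, so signed overflow cannot occur.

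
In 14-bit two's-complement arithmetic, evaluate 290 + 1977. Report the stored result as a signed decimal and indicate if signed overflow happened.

290 → 00000100100010
1977 → 00011110111001
  00000100100010
+ 00011110111001
= 00100011011011
Result 00100011011011: MSB = 0 → value 2267.
Both addends are non-negative and so is the stored result: no signed overflow.

2267; no overflow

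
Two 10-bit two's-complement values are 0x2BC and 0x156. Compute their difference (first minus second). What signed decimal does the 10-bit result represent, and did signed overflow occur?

358; overflow

0x2BC = 1010111100 = -324 (signed)
0x156 = 0101010110 = 342 (signed)
Subtract via negate-and-add: invert 0101010110 + 1 = 1010101010 (i.e. -342).
  1010111100
+ 1010101010
= 0101100110  (discard carry-out 1)
Result 0101100110: MSB = 0 → value 358.
Both addends (after negating the subtrahend) are negative but the stored result is non-negative: signed overflow. The true value -324 − 342 = -666 lies outside [-512, 511].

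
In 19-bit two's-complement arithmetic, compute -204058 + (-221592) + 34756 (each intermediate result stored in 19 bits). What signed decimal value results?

-204058 + (-221592) = -425650 → wraps to 98638 (0011000000101001110)
98638 + 34756 = 133394 (0100000100100010010)

133394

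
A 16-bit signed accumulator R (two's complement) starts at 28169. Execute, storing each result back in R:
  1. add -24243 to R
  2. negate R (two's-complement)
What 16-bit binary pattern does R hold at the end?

Start: R = 28169 = 0110111000001001.
R = 28169 + (-24243) = 3926 = 0000111101010110
R = −(3926) = -3926 = 1111000010101010

1111000010101010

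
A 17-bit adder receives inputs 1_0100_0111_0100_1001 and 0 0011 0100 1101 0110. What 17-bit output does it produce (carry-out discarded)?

  10100011101001001
+ 00011010011010110
= 10111110000011111

10111110000011111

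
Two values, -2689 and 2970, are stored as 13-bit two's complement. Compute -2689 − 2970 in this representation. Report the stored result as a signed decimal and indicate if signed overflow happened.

2533; overflow

-2689 → 1010101111111
2970 → 0101110011010
Subtract via negate-and-add: invert 0101110011010 + 1 = 1010001100110 (i.e. -2970).
  1010101111111
+ 1010001100110
= 0100111100101  (discard carry-out 1)
Result 0100111100101: MSB = 0 → value 2533.
Both addends (after negating the subtrahend) are negative but the stored result is non-negative: signed overflow. The true value -2689 − 2970 = -5659 lies outside [-4096, 4095].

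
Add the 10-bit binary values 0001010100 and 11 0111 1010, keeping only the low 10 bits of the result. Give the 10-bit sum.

1111001110

  0001010100
+ 1101111010
= 1111001110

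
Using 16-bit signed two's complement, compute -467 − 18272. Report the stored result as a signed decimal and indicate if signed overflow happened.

-18739; no overflow

-467 → 1111111000101101
18272 → 0100011101100000
Subtract via negate-and-add: invert 0100011101100000 + 1 = 1011100010100000 (i.e. -18272).
  1111111000101101
+ 1011100010100000
= 1011011011001101  (discard carry-out 1)
Result 1011011011001101: MSB = 1 → 46797 − 65536 = -18739.
Both addends (after negating the subtrahend) are negative and so is the stored result: no signed overflow.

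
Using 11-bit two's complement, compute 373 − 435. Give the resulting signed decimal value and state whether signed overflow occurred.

-62; no overflow

373 → 00101110101
435 → 00110110011
Subtract via negate-and-add: invert 00110110011 + 1 = 11001001101 (i.e. -435).
  00101110101
+ 11001001101
= 11111000010
Result 11111000010: MSB = 1 → 1986 − 2048 = -62.
Addends (after negating the subtrahend) have opposite signs, so signed overflow cannot occur.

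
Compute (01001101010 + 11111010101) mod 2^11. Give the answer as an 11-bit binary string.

  01001101010
+ 11111010101
= 01000111111  (discard carry-out 1)

01000111111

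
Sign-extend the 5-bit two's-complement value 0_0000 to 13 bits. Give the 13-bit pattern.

0000000000000

MSB of 00000 is 0; replicate it into the new high bits.
00000000|00000 → 0000000000000 (still 0).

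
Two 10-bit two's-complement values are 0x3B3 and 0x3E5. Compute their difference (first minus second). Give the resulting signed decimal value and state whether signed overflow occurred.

-50; no overflow

0x3B3 = 1110110011 = -77 (signed)
0x3E5 = 1111100101 = -27 (signed)
Subtract via negate-and-add: invert 1111100101 + 1 = 0000011011 (i.e. 27).
  1110110011
+ 0000011011
= 1111001110
Result 1111001110: MSB = 1 → 974 − 1024 = -50.
Addends (after negating the subtrahend) have opposite signs, so signed overflow cannot occur.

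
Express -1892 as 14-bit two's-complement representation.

|-1892| = 1892 = 00011101100100 in 14 bits.
Invert the bits: 11100010011011. Add 1: 11100010011100.
Check: 11100010011100 reads as 14492 − 16384 = -1892.

11100010011100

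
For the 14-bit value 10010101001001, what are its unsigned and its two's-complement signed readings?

unsigned = 9545, signed = -6839

Unsigned: 10010101001001 = 9545.
Signed: MSB=1 → 9545 − 16384 = -6839.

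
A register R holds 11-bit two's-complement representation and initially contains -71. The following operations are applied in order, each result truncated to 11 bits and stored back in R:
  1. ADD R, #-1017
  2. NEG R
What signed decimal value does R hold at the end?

-960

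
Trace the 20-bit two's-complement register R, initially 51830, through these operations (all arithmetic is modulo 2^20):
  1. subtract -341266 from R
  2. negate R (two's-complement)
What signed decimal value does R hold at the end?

-393096

Start: R = 51830 = 00001100101001110110.
R = 51830 − (-341266) = 393096 = 01011111111110001000
R = −(393096) = -393096 = 10100000000001111000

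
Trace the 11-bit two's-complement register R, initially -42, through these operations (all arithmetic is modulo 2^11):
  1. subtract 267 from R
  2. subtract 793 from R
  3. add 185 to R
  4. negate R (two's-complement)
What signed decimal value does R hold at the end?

917

Start: R = -42 = 11111010110.
R = -42 − 267 = -309 = 11011001011
R = -309 − 793 = -1102; wraps to 946 = 01110110010
R = 946 + 185 = 1131; wraps to -917 = 10001101011
R = −(-917) = 917 = 01110010101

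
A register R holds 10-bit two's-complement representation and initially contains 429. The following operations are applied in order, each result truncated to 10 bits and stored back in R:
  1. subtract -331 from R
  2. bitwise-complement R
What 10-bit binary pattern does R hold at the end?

Start: R = 429 = 0110101101.
R = 429 − (-331) = 760; wraps to -264 = 1011111000
R = NOT 1011111000 = 0100000111 = 263

0100000111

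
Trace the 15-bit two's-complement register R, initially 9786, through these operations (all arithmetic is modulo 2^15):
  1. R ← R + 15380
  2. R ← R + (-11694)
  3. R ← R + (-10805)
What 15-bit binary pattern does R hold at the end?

000101001101011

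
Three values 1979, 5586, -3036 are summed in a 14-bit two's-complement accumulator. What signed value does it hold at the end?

4529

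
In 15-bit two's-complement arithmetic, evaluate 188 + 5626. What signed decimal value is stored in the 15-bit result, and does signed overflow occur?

5814; no overflow

188 → 000000010111100
5626 → 001010111111010
  000000010111100
+ 001010111111010
= 001011010110110
Result 001011010110110: MSB = 0 → value 5814.
Both addends are non-negative and so is the stored result: no signed overflow.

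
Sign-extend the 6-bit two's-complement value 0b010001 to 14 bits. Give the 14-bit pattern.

MSB of 010001 is 0; replicate it into the new high bits.
00000000|010001 → 00000000010001 (still 17).

00000000010001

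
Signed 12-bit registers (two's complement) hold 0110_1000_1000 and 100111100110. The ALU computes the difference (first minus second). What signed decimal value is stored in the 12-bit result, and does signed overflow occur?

-862; overflow

0110_1000_1000 → 011010001000 = 1672 (signed)
100111100110 = -1562 (signed)
Subtract via negate-and-add: invert 100111100110 + 1 = 011000011010 (i.e. 1562).
  011010001000
+ 011000011010
= 110010100010
Result 110010100010: MSB = 1 → 3234 − 4096 = -862.
Both addends (after negating the subtrahend) are non-negative but the stored result is negative: signed overflow. The true value 1672 − (-1562) = 3234 lies outside [-2048, 2047].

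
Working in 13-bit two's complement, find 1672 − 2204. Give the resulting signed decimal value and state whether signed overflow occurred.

1672 → 0011010001000
2204 → 0100010011100
Subtract via negate-and-add: invert 0100010011100 + 1 = 1011101100100 (i.e. -2204).
  0011010001000
+ 1011101100100
= 1110111101100
Result 1110111101100: MSB = 1 → 7660 − 8192 = -532.
Addends (after negating the subtrahend) have opposite signs, so signed overflow cannot occur.

-532; no overflow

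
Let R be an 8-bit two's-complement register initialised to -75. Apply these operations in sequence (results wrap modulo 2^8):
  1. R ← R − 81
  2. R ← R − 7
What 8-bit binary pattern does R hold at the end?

01011101

Start: R = -75 = 10110101.
R = -75 − 81 = -156; wraps to 100 = 01100100
R = 100 − 7 = 93 = 01011101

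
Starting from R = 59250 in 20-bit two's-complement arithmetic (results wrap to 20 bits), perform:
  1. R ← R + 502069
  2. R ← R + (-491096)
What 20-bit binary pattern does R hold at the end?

00010001001001001111

Start: R = 59250 = 00001110011101110010.
R = 59250 + 502069 = 561319; wraps to -487257 = 10001001000010100111
R = -487257 + (-491096) = -978353; wraps to 70223 = 00010001001001001111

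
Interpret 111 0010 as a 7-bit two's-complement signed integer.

-14

MSB is 1, so the value is negative.
Unsigned reading: 114. Subtract 2^7 = 128: 114 − 128 = -14.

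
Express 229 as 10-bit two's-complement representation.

0011100101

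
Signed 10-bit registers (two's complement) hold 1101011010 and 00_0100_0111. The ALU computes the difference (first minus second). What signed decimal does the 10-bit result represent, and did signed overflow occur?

1101011010 = -166 (signed)
00_0100_0111 → 0001000111 = 71 (signed)
Subtract via negate-and-add: invert 0001000111 + 1 = 1110111001 (i.e. -71).
  1101011010
+ 1110111001
= 1100010011  (discard carry-out 1)
Result 1100010011: MSB = 1 → 787 − 1024 = -237.
Both addends (after negating the subtrahend) are negative and so is the stored result: no signed overflow.

-237; no overflow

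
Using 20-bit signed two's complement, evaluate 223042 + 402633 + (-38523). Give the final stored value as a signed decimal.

-461424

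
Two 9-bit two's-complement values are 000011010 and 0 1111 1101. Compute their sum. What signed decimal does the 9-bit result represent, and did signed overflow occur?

000011010 = 26 (signed)
0 1111 1101 → 011111101 = 253 (signed)
  000011010
+ 011111101
= 100010111
Result 100010111: MSB = 1 → 279 − 512 = -233.
Both addends are non-negative but the stored result is negative: signed overflow. The true value 26 + 253 = 279 lies outside [-256, 255].

-233; overflow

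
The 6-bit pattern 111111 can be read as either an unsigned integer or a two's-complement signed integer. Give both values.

Unsigned: 111111 = 63.
Signed: MSB=1 → 63 − 64 = -1.

unsigned = 63, signed = -1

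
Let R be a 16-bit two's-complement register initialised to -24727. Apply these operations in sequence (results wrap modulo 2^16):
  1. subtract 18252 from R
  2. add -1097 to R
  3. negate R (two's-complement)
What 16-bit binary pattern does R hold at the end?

Start: R = -24727 = 1001111101101001.
R = -24727 − 18252 = -42979; wraps to 22557 = 0101100000011101
R = 22557 + (-1097) = 21460 = 0101001111010100
R = −(21460) = -21460 = 1010110000101100

1010110000101100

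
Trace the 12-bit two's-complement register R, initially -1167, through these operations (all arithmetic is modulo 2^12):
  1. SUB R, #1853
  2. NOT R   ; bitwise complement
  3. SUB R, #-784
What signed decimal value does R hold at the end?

Start: R = -1167 = 101101110001.
R = -1167 − 1853 = -3020; wraps to 1076 = 010000110100
R = NOT 010000110100 = 101111001011 = -1077
R = -1077 − (-784) = -293 = 111011011011

-293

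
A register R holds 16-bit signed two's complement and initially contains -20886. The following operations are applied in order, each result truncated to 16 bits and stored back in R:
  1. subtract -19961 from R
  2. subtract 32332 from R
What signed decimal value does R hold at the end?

32279

Start: R = -20886 = 1010111001101010.
R = -20886 − (-19961) = -925 = 1111110001100011
R = -925 − 32332 = -33257; wraps to 32279 = 0111111000010111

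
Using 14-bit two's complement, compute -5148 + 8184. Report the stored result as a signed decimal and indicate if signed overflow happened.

3036; no overflow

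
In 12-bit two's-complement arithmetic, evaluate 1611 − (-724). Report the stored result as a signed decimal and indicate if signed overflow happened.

1611 → 011001001011
-724 → 110100101100
Subtract via negate-and-add: invert 110100101100 + 1 = 001011010100 (i.e. 724).
  011001001011
+ 001011010100
= 100100011111
Result 100100011111: MSB = 1 → 2335 − 4096 = -1761.
Both addends (after negating the subtrahend) are non-negative but the stored result is negative: signed overflow. The true value 1611 − (-724) = 2335 lies outside [-2048, 2047].

-1761; overflow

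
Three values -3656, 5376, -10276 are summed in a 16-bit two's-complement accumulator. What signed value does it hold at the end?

-8556

-3656 + 5376 = 1720 (0000011010111000)
1720 + (-10276) = -8556 (1101111010010100)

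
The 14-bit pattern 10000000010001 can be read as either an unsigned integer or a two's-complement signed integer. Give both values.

unsigned = 8209, signed = -8175

Unsigned: 10000000010001 = 8209.
Signed: MSB=1 → 8209 − 16384 = -8175.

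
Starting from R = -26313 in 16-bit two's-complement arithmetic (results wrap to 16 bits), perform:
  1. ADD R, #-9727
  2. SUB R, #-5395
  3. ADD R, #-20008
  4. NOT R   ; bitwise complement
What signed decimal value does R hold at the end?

Start: R = -26313 = 1001100100110111.
R = -26313 + (-9727) = -36040; wraps to 29496 = 0111001100111000
R = 29496 − (-5395) = 34891; wraps to -30645 = 1000100001001011
R = -30645 + (-20008) = -50653; wraps to 14883 = 0011101000100011
R = NOT 0011101000100011 = 1100010111011100 = -14884

-14884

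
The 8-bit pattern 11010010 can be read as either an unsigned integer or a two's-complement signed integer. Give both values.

unsigned = 210, signed = -46

Unsigned: 11010010 = 210.
Signed: MSB=1 → 210 − 256 = -46.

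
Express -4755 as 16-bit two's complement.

|-4755| = 4755 = 0001001010010011 in 16 bits.
Invert the bits: 1110110101101100. Add 1: 1110110101101101.

1110110101101101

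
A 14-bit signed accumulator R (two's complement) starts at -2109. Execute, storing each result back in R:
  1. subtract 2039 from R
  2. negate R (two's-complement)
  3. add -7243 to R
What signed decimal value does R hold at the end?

Start: R = -2109 = 11011111000011.
R = -2109 − 2039 = -4148 = 10111111001100
R = −(-4148) = 4148 = 01000000110100
R = 4148 + (-7243) = -3095 = 11001111101001

-3095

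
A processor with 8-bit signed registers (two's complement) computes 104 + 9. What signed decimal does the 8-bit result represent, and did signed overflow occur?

113; no overflow

104 → 01101000
9 → 00001001
  01101000
+ 00001001
= 01110001
Result 01110001: MSB = 0 → value 113.
Both addends are non-negative and so is the stored result: no signed overflow.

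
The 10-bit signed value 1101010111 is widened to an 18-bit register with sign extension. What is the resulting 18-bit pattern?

111111111101010111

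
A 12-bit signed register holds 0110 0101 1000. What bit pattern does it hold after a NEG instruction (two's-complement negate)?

Invert: 100110100111. Add 1: 100110101000.
Check: 011001011000 = 1624, 100110101000 = -1624.

100110101000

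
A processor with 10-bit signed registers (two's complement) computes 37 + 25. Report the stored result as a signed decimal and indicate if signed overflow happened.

62; no overflow

37 → 0000100101
25 → 0000011001
  0000100101
+ 0000011001
= 0000111110
Result 0000111110: MSB = 0 → value 62.
Both addends are non-negative and so is the stored result: no signed overflow.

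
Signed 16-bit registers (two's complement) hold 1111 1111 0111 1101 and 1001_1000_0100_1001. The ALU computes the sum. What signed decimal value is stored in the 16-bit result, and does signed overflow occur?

-26682; no overflow

1111 1111 0111 1101 → 1111111101111101 = -131 (signed)
1001_1000_0100_1001 → 1001100001001001 = -26551 (signed)
  1111111101111101
+ 1001100001001001
= 1001011111000110  (discard carry-out 1)
Result 1001011111000110: MSB = 1 → 38854 − 65536 = -26682.
Both addends are negative and so is the stored result: no signed overflow.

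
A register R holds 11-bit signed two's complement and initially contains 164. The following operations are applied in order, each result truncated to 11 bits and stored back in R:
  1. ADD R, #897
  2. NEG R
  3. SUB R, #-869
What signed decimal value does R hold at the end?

Start: R = 164 = 00010100100.
R = 164 + 897 = 1061; wraps to -987 = 10000100101
R = −(-987) = 987 = 01111011011
R = 987 − (-869) = 1856; wraps to -192 = 11101000000

-192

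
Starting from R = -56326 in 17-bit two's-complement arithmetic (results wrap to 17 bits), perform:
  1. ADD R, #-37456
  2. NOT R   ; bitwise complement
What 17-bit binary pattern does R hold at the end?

10110111001010101

Start: R = -56326 = 10010001111111010.
R = -56326 + (-37456) = -93782; wraps to 37290 = 01001000110101010
R = NOT 01001000110101010 = 10110111001010101 = -37291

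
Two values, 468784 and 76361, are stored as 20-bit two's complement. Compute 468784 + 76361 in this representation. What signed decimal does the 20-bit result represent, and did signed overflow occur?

468784 → 01110010011100110000
76361 → 00010010101001001001
  01110010011100110000
+ 00010010101001001001
= 10000101000101111001
Result 10000101000101111001: MSB = 1 → 545145 − 1048576 = -503431.
Both addends are non-negative but the stored result is negative: signed overflow. The true value 468784 + 76361 = 545145 lies outside [-524288, 524287].

-503431; overflow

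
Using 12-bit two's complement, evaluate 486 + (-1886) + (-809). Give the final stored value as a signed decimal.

1887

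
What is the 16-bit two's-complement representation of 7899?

7899 is non-negative, so write it directly in 16 bits: 0001111011011011.

0001111011011011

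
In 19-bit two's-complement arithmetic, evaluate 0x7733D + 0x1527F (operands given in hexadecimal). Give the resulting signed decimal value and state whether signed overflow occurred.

0x7733D = 1110111001100111101 = -36035 (signed)
0x1527F = 0010101001001111111 = 86655 (signed)
  1110111001100111101
+ 0010101001001111111
= 0001100010110111100  (discard carry-out 1)
Result 0001100010110111100: MSB = 0 → value 50620.
Addends have opposite signs, so signed overflow cannot occur.

50620; no overflow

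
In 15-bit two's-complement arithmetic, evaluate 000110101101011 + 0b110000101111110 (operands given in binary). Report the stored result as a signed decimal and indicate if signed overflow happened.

-4375; no overflow

000110101101011 = 3435 (signed)
0b110000101111110 → 110000101111110 = -7810 (signed)
  000110101101011
+ 110000101111110
= 110111011101001
Result 110111011101001: MSB = 1 → 28393 − 32768 = -4375.
Addends have opposite signs, so signed overflow cannot occur.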